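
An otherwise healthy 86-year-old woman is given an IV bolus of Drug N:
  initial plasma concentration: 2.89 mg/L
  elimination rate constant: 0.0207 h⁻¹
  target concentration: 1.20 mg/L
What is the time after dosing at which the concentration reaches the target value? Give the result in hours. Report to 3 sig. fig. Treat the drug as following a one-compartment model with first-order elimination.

t = ln(C₀ / C) / k = ln(2.890 / 1.20) / 0.02070
  = ln(2.408) / 0.02070 = 0.8788 / 0.02070 = 42.45 h

42.5 h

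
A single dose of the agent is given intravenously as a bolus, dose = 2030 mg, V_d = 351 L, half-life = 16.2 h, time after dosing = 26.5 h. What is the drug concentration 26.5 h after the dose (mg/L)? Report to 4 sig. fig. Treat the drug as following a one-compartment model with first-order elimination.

1.861 mg/L

C₀ = Dose / Vd = 2030 / 351 = 5.783 mg/L
k = ln2 / t½ = 0.693147 / 16.2 = 0.04279 h⁻¹
C = C₀ · e^(−k·t) = 5.783 × e^(−0.04279 × 26.5)
  = 5.783 × 0.3218 = 1.861 mg/L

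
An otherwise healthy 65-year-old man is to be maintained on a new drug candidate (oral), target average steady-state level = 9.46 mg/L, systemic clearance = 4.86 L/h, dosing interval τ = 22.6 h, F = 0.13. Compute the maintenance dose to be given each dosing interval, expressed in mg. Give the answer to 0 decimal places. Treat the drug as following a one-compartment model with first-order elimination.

At steady state, F × (Dose/τ) = Css × CL.
Dose = Css × CL × τ / F = 9.46 × 4.860 × 22.6 / 0.13 = 7993 mg

7993 mg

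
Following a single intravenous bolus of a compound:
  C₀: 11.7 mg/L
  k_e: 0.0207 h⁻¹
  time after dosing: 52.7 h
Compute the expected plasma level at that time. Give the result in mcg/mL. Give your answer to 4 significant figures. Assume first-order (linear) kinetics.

C = C₀ · e^(−k·t) = 11.70 × e^(−0.02070 × 52.7)
  = 11.70 × 0.3359 = 3.930 mg/L
(3.930 mg/L = 3.930 mcg/mL)

3.930 mcg/mL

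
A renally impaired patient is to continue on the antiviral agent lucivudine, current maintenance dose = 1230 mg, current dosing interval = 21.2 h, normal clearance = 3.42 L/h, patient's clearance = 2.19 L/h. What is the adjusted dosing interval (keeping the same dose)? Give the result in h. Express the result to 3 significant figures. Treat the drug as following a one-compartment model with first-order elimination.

To keep the same average steady-state level, dosing rate must scale with clearance.
CL ratio = 2.19 / 3.42 = 0.6404
New interval (same dose) = 21.2 / 0.6404 = 33.10 h

33.1 h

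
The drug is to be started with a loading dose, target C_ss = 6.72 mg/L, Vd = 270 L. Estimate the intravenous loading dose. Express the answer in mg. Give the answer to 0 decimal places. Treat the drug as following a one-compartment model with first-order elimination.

LD = Css × Vd = 6.72 × 270 = 1814 mg

1814 mg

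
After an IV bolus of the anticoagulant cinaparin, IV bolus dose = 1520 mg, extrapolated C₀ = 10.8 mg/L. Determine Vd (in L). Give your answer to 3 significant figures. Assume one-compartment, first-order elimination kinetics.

141 L

Vd = Dose / C₀ = 1520 / 10.8 = 140.7 L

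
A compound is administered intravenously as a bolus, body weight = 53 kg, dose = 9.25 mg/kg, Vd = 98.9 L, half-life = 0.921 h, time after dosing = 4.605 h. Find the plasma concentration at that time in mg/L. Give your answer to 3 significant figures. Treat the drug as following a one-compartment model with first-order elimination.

0.155 mg/L

Total dose = 9.25 × 53 = 490.3 mg
C₀ = Dose / Vd = 490.3 / 98.9 = 4.958 mg/L
k = ln2 / t½ = 0.693147 / 0.921 = 0.7526 h⁻¹
t / t½ = 4.605 / 0.921 = 5 half-lives
C = C₀ × (1/2)^5 = 4.958 × 0.03125 = 0.1549 mg/L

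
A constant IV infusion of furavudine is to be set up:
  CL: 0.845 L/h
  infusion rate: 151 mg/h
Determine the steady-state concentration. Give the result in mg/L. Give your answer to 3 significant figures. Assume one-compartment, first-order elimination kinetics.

179 mg/L

At steady state Css = R₀ / CL = 151 / 0.8450 = 178.7 mg/L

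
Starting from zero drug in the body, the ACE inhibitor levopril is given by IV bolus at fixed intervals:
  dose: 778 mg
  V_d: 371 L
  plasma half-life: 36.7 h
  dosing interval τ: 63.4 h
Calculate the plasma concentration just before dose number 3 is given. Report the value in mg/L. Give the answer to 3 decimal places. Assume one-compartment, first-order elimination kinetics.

0.824 mg/L

C₀ per dose = Dose / Vd = 778 / 371 = 2.097 mg/L
k = ln2 / t½ = 0.693147 / 36.7 = 0.01889 h⁻¹
Fraction remaining after one interval: r = e^(−kτ) = e^(−0.01889 × 63.4) = 0.3019
Before dose 3, 2 doses have been given (aged 1τ, 2τ).
C_trough = C₀ × (r + r²) = 2.097 × (0.3019 + 0.09114) = 0.8242 mg/L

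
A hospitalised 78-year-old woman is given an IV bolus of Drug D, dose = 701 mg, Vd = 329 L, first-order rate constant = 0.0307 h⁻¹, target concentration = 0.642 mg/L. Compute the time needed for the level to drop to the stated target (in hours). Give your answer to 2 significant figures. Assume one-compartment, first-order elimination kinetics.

C₀ = Dose / Vd = 701.0 / 329 = 2.131 mg/L
t = ln(C₀ / C) / k = ln(2.131 / 0.642) / 0.03070
  = ln(3.319) / 0.03070 = 1.200 / 0.03070 = 39.09 h

39 h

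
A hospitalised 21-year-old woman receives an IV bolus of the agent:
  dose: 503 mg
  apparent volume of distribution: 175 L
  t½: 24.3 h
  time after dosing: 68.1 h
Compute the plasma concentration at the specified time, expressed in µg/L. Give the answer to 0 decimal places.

412 µg/L

C₀ = Dose / Vd = 503.0 / 175 = 2.874 mg/L
k = ln2 / t½ = 0.693147 / 24.3 = 0.02852 h⁻¹
C = C₀ · e^(−k·t) = 2.874 × e^(−0.02852 × 68.1)
  = 2.874 × 0.1434 = 0.4121 mg/L
Convert: 0.4121 mg/L × 1000 = 412.1 µg/L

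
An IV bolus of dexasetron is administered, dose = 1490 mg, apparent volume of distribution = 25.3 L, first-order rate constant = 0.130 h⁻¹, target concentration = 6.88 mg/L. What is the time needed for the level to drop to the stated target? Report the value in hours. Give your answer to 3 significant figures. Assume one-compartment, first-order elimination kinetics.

C₀ = Dose / Vd = 1490 / 25.3 = 58.89 mg/L
t = ln(C₀ / C) / k = ln(58.89 / 6.88) / 0.1300
  = ln(8.560) / 0.1300 = 2.147 / 0.1300 = 16.52 h

16.5 h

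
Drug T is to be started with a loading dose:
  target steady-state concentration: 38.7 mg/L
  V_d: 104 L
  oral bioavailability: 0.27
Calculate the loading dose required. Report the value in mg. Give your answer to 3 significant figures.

14900 mg

LD = Css × Vd / F = 38.7 × 104 / 0.27 = 14910 mg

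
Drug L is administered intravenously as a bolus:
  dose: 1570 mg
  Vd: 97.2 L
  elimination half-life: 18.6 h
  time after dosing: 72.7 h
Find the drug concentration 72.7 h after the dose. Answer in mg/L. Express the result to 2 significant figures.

C₀ = Dose / Vd = 1570 / 97.2 = 16.15 mg/L
k = ln2 / t½ = 0.693147 / 18.6 = 0.03727 h⁻¹
C = C₀ · e^(−k·t) = 16.15 × e^(−0.03727 × 72.7)
  = 16.15 × 0.06657 = 1.075 mg/L

1.1 mg/L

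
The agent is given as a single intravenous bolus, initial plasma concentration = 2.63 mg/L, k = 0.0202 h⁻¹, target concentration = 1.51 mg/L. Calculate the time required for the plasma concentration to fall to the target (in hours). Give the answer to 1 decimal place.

t = ln(C₀ / C) / k = ln(2.630 / 1.51) / 0.02020
  = ln(1.742) / 0.02020 = 0.5550 / 0.02020 = 27.48 h

27.5 h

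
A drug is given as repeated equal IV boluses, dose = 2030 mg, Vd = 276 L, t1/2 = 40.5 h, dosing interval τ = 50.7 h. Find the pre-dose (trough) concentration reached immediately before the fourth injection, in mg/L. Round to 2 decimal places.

4.93 mg/L

C₀ per dose = Dose / Vd = 2030 / 276 = 7.355 mg/L
k = ln2 / t½ = 0.693147 / 40.5 = 0.01711 h⁻¹
Fraction remaining after one interval: r = e^(−kτ) = e^(−0.01711 × 50.7) = 0.4200
Before dose 4, 3 doses have been given (aged 1τ, 2τ, 3τ).
C_trough = C₀ × (r + r² + … + r^3) = C₀ × r(1−r^3)/(1−r)
        = 7.355 × 0.4200 × (1 − 0.07409) / (1 − 0.4200) = 4.931 mg/L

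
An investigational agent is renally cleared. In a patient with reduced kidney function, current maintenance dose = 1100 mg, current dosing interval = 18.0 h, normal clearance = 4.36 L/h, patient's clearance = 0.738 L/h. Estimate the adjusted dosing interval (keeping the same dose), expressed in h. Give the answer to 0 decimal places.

106 h

To keep the same average steady-state level, dosing rate must scale with clearance.
CL ratio = 0.738 / 4.36 = 0.1693
New interval (same dose) = 18.0 / 0.1693 = 106.3 h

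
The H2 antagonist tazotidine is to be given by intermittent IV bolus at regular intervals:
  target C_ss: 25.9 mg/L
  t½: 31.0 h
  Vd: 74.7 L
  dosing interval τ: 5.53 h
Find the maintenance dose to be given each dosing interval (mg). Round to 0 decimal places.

239 mg

k = ln2 / t½ = 0.693147 / 31.0 = 0.02236 h⁻¹
CL = k × Vd = 0.02236 × 74.7 = 1.670 L/h
At steady state, Dose/τ = Css × CL.
Dose = Css × CL × τ = 25.9 × 1.670 × 5.53 = 239.2 mg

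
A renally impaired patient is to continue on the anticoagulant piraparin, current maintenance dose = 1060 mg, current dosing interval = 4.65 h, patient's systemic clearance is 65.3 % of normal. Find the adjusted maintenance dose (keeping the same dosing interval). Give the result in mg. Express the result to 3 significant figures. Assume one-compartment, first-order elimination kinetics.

692 mg

To keep the same average steady-state level, dosing rate must scale with clearance.
CL ratio = 65.3 / 100 = 0.6530
New dose (same interval) = 1060 × 0.6530 = 692.2 mg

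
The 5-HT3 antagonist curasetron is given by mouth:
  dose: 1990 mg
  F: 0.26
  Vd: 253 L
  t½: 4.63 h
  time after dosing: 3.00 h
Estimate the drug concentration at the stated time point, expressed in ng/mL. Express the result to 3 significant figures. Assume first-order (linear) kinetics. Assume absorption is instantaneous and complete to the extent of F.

1310 ng/mL

Amount reaching circulation = F × Dose = 0.26 × 1990 = 517.4 mg
C₀ = F·Dose / Vd = 517.4 / 253 = 2.045 mg/L
k = ln2 / t½ = 0.693147 / 4.63 = 0.1497 h⁻¹
C = C₀ · e^(−k·t) = 2.045 × e^(−0.1497 × 3.00)
  = 2.045 × 0.6382 = 1.305 mg/L
Convert: 1.305 mg/L × 1000 = 1305 ng/mL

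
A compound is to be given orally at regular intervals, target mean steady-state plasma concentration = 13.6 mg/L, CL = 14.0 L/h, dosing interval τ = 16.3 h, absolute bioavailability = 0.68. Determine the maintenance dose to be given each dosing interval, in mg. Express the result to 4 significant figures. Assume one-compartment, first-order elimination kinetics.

At steady state, F × (Dose/τ) = Css × CL.
Dose = Css × CL × τ / F = 13.6 × 14.00 × 16.3 / 0.68 = 4564 mg

4564 mg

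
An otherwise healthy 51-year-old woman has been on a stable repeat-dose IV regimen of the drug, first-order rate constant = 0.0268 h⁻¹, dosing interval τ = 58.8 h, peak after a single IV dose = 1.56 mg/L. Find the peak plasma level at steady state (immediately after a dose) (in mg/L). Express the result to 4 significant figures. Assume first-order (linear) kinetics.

e^(−kτ) = e^(−0.02680 × 58.8) = 0.2068
Accumulation ratio R = 1 / (1 − e^(−kτ)) = 1 / (1 − 0.2068) = 1.261
Steady-state peak = C₀ × R = 1.56 × 1.261 = 1.967 mg/L

1.967 mg/L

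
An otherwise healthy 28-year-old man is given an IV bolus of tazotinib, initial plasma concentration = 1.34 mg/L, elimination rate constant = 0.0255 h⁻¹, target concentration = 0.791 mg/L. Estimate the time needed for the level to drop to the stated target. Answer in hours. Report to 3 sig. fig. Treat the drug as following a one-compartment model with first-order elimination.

t = ln(C₀ / C) / k = ln(1.340 / 0.791) / 0.02550
  = ln(1.694) / 0.02550 = 0.5271 / 0.02550 = 20.67 h

20.7 h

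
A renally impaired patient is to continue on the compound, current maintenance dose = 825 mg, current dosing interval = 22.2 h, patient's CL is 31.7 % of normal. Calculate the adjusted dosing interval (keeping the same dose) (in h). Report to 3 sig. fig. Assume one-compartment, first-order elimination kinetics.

To keep the same average steady-state level, dosing rate must scale with clearance.
CL ratio = 31.7 / 100 = 0.3170
New interval (same dose) = 22.2 / 0.3170 = 70.03 h

70.0 h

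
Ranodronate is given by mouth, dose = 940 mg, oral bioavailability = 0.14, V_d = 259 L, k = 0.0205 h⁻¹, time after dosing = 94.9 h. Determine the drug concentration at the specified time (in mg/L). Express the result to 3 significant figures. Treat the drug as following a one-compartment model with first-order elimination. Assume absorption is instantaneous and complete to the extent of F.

0.0726 mg/L

Amount reaching circulation = F × Dose = 0.14 × 940.0 = 131.6 mg
C₀ = F·Dose / Vd = 131.6 / 259 = 0.5081 mg/L
C = C₀ · e^(−k·t) = 0.5081 × e^(−0.02050 × 94.9)
  = 0.5081 × 0.1429 = 0.07261 mg/L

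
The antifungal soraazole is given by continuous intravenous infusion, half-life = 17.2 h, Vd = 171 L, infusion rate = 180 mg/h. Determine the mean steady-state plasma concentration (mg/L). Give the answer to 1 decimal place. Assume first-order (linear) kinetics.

26.1 mg/L

k = ln2 / t½ = 0.693147 / 17.2 = 0.04030 h⁻¹
CL = k × Vd = 0.04030 × 171 = 6.891 L/h
At steady state Css = R₀ / CL = 180 / 6.891 = 26.12 mg/L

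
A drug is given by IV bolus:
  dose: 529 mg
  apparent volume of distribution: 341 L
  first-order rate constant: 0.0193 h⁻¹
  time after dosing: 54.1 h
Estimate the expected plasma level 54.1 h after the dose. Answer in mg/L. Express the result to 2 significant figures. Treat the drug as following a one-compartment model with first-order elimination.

0.55 mg/L

C₀ = Dose / Vd = 529.0 / 341 = 1.551 mg/L
C = C₀ · e^(−k·t) = 1.551 × e^(−0.01930 × 54.1)
  = 1.551 × 0.3520 = 0.5460 mg/L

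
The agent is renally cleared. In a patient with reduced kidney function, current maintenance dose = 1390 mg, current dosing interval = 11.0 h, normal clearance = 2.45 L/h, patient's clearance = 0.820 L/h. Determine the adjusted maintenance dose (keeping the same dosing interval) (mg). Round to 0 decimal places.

465 mg

To keep the same average steady-state level, dosing rate must scale with clearance.
CL ratio = 0.820 / 2.45 = 0.3347
New dose (same interval) = 1390 × 0.3347 = 465.2 mg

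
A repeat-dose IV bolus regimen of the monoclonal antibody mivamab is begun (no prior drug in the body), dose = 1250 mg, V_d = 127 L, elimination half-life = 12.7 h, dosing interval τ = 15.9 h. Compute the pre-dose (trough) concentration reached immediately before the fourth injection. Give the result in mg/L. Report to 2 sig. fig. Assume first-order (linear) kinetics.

6.6 mg/L

C₀ per dose = Dose / Vd = 1250 / 127 = 9.843 mg/L
k = ln2 / t½ = 0.693147 / 12.7 = 0.05458 h⁻¹
Fraction remaining after one interval: r = e^(−kτ) = e^(−0.05458 × 15.9) = 0.4199
Before dose 4, 3 doses have been given (aged 1τ, 2τ, 3τ).
C_trough = C₀ × (r + r² + … + r^3) = C₀ × r(1−r^3)/(1−r)
        = 9.843 × 0.4199 × (1 − 0.07404) / (1 − 0.4199) = 6.597 mg/L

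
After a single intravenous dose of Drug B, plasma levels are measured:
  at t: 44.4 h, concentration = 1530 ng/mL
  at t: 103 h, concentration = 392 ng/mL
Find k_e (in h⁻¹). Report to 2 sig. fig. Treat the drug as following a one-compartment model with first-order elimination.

0.023 h⁻¹

k = ln(C₁/C₂) / (t₂ − t₁) = ln(1530/392) / (103 − 44.4)
  = 1.362 / 58.60 = 0.02324 h⁻¹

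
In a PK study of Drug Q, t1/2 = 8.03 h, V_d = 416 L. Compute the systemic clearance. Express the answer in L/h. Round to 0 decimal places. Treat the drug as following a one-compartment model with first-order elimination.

36 L/h

k = ln2 / t½ = 0.693147 / 8.03 = 0.08632 h⁻¹
CL = k × Vd = 0.08632 × 416 = 35.91 L/h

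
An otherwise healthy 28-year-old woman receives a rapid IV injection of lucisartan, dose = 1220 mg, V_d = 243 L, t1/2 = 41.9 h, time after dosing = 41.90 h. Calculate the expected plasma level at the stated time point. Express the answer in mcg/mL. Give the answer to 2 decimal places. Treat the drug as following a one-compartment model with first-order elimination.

C₀ = Dose / Vd = 1220 / 243 = 5.021 mg/L
k = ln2 / t½ = 0.693147 / 41.9 = 0.01654 h⁻¹
t / t½ = 41.90 / 41.9 = 1 half-lives
C = C₀ × (1/2)^1 = 5.021 × 0.5000 = 2.511 mg/L
(2.511 mg/L = 2.511 mcg/mL)

2.51 mcg/mL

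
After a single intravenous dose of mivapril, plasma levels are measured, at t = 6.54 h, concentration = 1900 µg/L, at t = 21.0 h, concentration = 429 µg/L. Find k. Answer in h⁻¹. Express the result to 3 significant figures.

k = ln(C₁/C₂) / (t₂ − t₁) = ln(1900/429) / (21.0 − 6.54)
  = 1.488 / 14.46 = 0.1029 h⁻¹

0.103 h⁻¹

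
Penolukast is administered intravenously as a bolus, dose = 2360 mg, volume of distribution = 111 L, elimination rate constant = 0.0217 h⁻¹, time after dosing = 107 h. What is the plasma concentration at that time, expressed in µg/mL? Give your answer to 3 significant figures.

2.09 µg/mL

C₀ = Dose / Vd = 2360 / 111 = 21.26 mg/L
C = C₀ · e^(−k·t) = 21.26 × e^(−0.02170 × 107)
  = 21.26 × 0.09809 = 2.085 mg/L
(2.085 mg/L = 2.085 µg/mL)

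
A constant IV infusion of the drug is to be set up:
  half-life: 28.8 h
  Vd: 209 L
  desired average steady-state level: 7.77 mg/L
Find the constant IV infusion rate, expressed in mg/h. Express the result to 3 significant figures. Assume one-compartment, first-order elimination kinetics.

k = ln2 / t½ = 0.693147 / 28.8 = 0.02407 h⁻¹
CL = k × Vd = 0.02407 × 209 = 5.031 L/h
At steady state, infusion rate R₀ = Css × CL = 7.77 × 5.031 = 39.09 mg/h

39.1 mg/h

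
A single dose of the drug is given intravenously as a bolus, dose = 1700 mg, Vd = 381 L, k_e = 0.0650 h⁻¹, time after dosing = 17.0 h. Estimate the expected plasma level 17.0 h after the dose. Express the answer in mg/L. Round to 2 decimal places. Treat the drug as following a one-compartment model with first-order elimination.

1.48 mg/L

C₀ = Dose / Vd = 1700 / 381 = 4.462 mg/L
C = C₀ · e^(−k·t) = 4.462 × e^(−0.06500 × 17.0)
  = 4.462 × 0.3312 = 1.478 mg/L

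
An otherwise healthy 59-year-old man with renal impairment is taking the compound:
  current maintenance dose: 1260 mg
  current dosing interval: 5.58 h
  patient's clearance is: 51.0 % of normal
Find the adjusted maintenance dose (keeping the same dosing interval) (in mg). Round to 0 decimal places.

643 mg

To keep the same average steady-state level, dosing rate must scale with clearance.
CL ratio = 51.0 / 100 = 0.5100
New dose (same interval) = 1260 × 0.5100 = 642.6 mg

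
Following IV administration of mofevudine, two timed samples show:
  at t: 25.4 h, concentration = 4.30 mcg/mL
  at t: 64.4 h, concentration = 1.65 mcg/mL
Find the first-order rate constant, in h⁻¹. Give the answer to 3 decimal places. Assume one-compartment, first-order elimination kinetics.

k = ln(C₁/C₂) / (t₂ − t₁) = ln(4.30/1.65) / (64.4 − 25.4)
  = 0.9578 / 39.00 = 0.02456 h⁻¹

0.025 h⁻¹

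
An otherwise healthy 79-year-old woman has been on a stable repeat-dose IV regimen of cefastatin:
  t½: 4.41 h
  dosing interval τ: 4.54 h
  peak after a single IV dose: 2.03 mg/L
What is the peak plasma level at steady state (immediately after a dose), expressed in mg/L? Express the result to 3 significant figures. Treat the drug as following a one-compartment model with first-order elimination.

3.98 mg/L

k = ln2 / t½ = 0.693147 / 4.41 = 0.1572 h⁻¹
e^(−kτ) = e^(−0.1572 × 4.54) = 0.4898
Accumulation ratio R = 1 / (1 − e^(−kτ)) = 1 / (1 − 0.4898) = 1.960
Steady-state peak = C₀ × R = 2.03 × 1.960 = 3.979 mg/L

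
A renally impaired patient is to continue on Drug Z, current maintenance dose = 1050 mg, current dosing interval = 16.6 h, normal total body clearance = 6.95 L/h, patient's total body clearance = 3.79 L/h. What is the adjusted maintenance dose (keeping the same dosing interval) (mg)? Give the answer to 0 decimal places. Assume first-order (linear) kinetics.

573 mg

To keep the same average steady-state level, dosing rate must scale with clearance.
CL ratio = 3.79 / 6.95 = 0.5453
New dose (same interval) = 1050 × 0.5453 = 572.6 mg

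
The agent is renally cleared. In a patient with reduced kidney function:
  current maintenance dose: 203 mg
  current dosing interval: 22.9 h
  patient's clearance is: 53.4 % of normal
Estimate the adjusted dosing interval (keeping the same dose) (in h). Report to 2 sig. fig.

43 h

To keep the same average steady-state level, dosing rate must scale with clearance.
CL ratio = 53.4 / 100 = 0.5340
New interval (same dose) = 22.9 / 0.5340 = 42.88 h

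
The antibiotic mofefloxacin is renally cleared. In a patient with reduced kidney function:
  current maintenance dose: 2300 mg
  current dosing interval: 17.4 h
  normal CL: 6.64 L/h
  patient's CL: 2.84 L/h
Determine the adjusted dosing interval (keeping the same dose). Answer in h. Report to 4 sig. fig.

40.68 h

To keep the same average steady-state level, dosing rate must scale with clearance.
CL ratio = 2.84 / 6.64 = 0.4277
New interval (same dose) = 17.4 / 0.4277 = 40.68 h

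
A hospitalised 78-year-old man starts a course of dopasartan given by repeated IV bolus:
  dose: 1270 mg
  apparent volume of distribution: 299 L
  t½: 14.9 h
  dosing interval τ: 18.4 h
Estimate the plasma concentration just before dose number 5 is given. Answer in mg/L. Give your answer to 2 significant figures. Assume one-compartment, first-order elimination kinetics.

3.0 mg/L

C₀ per dose = Dose / Vd = 1270 / 299 = 4.247 mg/L
k = ln2 / t½ = 0.693147 / 14.9 = 0.04652 h⁻¹
Fraction remaining after one interval: r = e^(−kτ) = e^(−0.04652 × 18.4) = 0.4249
Before dose 5, 4 doses have been given (aged 1τ, 2τ, 3τ, 4τ).
C_trough = C₀ × (r + r² + … + r^4) = C₀ × r(1−r^4)/(1−r)
        = 4.247 × 0.4249 × (1 − 0.03259) / (1 − 0.4249) = 3.036 mg/L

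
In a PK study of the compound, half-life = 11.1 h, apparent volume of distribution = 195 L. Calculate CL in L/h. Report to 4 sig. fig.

k = ln2 / t½ = 0.693147 / 11.1 = 0.06245 h⁻¹
CL = k × Vd = 0.06245 × 195 = 12.18 L/h

12.18 L/h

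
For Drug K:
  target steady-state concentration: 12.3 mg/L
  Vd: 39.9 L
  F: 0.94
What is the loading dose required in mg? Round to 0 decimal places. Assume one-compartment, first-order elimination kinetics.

LD = Css × Vd / F = 12.3 × 39.9 / 0.94 = 522.1 mg

522 mg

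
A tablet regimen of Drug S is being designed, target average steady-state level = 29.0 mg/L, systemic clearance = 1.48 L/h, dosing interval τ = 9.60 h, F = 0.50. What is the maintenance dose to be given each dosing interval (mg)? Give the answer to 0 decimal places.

At steady state, F × (Dose/τ) = Css × CL.
Dose = Css × CL × τ / F = 29.0 × 1.480 × 9.60 / 0.50 = 824.1 mg

824 mg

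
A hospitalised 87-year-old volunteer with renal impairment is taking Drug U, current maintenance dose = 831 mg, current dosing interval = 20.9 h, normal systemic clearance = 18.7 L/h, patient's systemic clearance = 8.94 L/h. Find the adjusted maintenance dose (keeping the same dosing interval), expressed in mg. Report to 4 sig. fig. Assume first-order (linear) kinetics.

To keep the same average steady-state level, dosing rate must scale with clearance.
CL ratio = 8.94 / 18.7 = 0.4781
New dose (same interval) = 831 × 0.4781 = 397.3 mg

397.3 mg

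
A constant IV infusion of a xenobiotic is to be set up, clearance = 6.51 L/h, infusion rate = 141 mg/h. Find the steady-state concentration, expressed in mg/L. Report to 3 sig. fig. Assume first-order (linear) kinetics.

21.7 mg/L

At steady state Css = R₀ / CL = 141 / 6.510 = 21.66 mg/L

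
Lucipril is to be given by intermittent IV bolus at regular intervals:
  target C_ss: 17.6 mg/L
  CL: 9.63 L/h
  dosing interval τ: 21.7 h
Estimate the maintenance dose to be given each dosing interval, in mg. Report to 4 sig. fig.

3678 mg

At steady state, Dose/τ = Css × CL.
Dose = Css × CL × τ = 17.6 × 9.630 × 21.7 = 3678 mg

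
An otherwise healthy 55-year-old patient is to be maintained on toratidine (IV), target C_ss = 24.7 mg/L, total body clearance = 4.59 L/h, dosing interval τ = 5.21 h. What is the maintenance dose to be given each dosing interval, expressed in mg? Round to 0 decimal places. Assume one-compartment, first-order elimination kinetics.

At steady state, Dose/τ = Css × CL.
Dose = Css × CL × τ = 24.7 × 4.590 × 5.21 = 590.7 mg

591 mg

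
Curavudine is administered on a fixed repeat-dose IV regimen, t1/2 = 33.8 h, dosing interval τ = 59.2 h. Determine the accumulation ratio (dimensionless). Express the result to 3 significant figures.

k = ln2 / t½ = 0.693147 / 33.8 = 0.02051 h⁻¹
e^(−kτ) = e^(−0.02051 × 59.2) = 0.2969
Accumulation ratio R = 1 / (1 − e^(−kτ)) = 1 / (1 − 0.2969) = 1.422

1.42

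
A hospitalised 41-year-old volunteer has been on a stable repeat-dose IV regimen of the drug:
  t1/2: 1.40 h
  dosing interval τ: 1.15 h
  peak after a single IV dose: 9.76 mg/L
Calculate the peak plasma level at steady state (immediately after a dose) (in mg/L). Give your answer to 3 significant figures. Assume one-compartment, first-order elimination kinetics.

k = ln2 / t½ = 0.693147 / 1.40 = 0.4951 h⁻¹
e^(−kτ) = e^(−0.4951 × 1.15) = 0.5659
Accumulation ratio R = 1 / (1 − e^(−kτ)) = 1 / (1 − 0.5659) = 2.304
Steady-state peak = C₀ × R = 9.76 × 2.304 = 22.49 mg/L

22.5 mg/L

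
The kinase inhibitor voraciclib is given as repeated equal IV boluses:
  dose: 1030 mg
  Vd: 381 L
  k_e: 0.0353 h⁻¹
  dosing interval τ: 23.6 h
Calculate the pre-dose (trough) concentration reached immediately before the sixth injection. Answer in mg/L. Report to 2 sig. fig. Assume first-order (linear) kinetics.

C₀ per dose = Dose / Vd = 1030 / 381 = 2.703 mg/L
Fraction remaining after one interval: r = e^(−kτ) = e^(−0.03530 × 23.6) = 0.4347
Before dose 6, 5 doses have been given (aged 1τ, 2τ, 3τ, 4τ, 5τ).
C_trough = C₀ × (r + r² + … + r^5) = C₀ × r(1−r^5)/(1−r)
        = 2.703 × 0.4347 × (1 − 0.01552) / (1 − 0.4347) = 2.046 mg/L

2.0 mg/L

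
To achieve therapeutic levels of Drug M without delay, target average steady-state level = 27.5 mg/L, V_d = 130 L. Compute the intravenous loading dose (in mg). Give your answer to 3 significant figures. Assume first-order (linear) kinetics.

3580 mg

LD = Css × Vd = 27.5 × 130 = 3575 mg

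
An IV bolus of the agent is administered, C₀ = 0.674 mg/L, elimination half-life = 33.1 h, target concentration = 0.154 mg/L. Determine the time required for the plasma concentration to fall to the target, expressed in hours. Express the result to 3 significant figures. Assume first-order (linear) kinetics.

70.5 h

k = ln2 / t½ = 0.693147 / 33.1 = 0.02094 h⁻¹
t = ln(C₀ / C) / k = ln(0.6740 / 0.154) / 0.02094
  = ln(4.377) / 0.02094 = 1.476 / 0.02094 = 70.49 h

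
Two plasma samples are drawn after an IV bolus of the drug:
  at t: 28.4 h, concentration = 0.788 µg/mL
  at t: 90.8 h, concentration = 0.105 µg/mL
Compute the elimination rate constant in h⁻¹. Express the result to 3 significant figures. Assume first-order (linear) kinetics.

0.0323 h⁻¹

k = ln(C₁/C₂) / (t₂ − t₁) = ln(0.788/0.105) / (90.8 − 28.4)
  = 2.016 / 62.40 = 0.03231 h⁻¹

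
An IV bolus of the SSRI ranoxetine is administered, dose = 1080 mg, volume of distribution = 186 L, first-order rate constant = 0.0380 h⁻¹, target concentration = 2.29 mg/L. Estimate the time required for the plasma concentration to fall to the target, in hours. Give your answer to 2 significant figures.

24 h

C₀ = Dose / Vd = 1080 / 186 = 5.806 mg/L
t = ln(C₀ / C) / k = ln(5.806 / 2.29) / 0.03800
  = ln(2.535) / 0.03800 = 0.9302 / 0.03800 = 24.48 h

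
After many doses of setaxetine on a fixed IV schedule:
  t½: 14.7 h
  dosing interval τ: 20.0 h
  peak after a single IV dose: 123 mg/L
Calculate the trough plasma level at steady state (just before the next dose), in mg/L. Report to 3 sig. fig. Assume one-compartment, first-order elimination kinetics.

k = ln2 / t½ = 0.693147 / 14.7 = 0.04715 h⁻¹
e^(−kτ) = e^(−0.04715 × 20.0) = 0.3895
Accumulation ratio R = 1 / (1 − e^(−kτ)) = 1 / (1 − 0.3895) = 1.638
Steady-state trough = C₀ × R × e^(−kτ) = 123 × 1.638 × 0.3895 = 78.47 mg/L

78.5 mg/L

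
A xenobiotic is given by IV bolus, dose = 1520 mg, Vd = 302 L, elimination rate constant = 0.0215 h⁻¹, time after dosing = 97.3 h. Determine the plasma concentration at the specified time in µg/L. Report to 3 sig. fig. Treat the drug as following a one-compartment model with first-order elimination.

C₀ = Dose / Vd = 1520 / 302 = 5.033 mg/L
C = C₀ · e^(−k·t) = 5.033 × e^(−0.02150 × 97.3)
  = 5.033 × 0.1234 = 0.6211 mg/L
Convert: 0.6211 mg/L × 1000 = 621.1 µg/L

621 µg/L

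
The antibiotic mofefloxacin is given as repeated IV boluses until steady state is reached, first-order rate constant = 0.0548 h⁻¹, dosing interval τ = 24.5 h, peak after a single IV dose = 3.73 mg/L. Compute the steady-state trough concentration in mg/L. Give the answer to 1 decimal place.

e^(−kτ) = e^(−0.05480 × 24.5) = 0.2612
Accumulation ratio R = 1 / (1 − e^(−kτ)) = 1 / (1 − 0.2612) = 1.354
Steady-state trough = C₀ × R × e^(−kτ) = 3.73 × 1.354 × 0.2612 = 1.319 mg/L

1.3 mg/L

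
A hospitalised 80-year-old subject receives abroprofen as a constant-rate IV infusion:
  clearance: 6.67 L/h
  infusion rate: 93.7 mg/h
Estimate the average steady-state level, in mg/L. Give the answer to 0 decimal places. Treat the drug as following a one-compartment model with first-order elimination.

At steady state Css = R₀ / CL = 93.7 / 6.670 = 14.05 mg/L

14 mg/L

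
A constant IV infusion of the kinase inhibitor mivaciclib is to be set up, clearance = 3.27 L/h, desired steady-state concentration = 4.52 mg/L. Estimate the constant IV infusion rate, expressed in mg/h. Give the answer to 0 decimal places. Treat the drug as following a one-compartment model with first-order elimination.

At steady state, infusion rate R₀ = Css × CL = 4.52 × 3.270 = 14.78 mg/h

15 mg/h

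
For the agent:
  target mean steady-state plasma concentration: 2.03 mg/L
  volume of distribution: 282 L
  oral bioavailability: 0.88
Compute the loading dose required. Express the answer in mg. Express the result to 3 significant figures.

LD = Css × Vd / F = 2.03 × 282 / 0.88 = 650.5 mg

651 mg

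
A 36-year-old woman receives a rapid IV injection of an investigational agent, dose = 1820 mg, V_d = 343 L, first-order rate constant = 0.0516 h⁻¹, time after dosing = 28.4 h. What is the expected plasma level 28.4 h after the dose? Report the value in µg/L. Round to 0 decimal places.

C₀ = Dose / Vd = 1820 / 343 = 5.306 mg/L
C = C₀ · e^(−k·t) = 5.306 × e^(−0.05160 × 28.4)
  = 5.306 × 0.2310 = 1.226 mg/L
Convert: 1.226 mg/L × 1000 = 1226 µg/L

1226 µg/L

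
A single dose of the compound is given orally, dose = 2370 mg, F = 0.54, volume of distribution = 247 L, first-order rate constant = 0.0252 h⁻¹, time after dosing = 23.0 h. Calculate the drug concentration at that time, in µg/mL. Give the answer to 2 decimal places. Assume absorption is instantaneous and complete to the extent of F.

2.90 µg/mL

Amount reaching circulation = F × Dose = 0.54 × 2370 = 1280 mg
C₀ = F·Dose / Vd = 1280 / 247 = 5.182 mg/L
C = C₀ · e^(−k·t) = 5.182 × e^(−0.02520 × 23.0)
  = 5.182 × 0.5601 = 2.902 mg/L
(2.902 mg/L = 2.902 µg/mL)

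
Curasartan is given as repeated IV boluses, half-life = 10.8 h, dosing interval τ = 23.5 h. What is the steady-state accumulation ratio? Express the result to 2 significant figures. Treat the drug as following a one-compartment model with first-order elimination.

1.3

k = ln2 / t½ = 0.693147 / 10.8 = 0.06418 h⁻¹
e^(−kτ) = e^(−0.06418 × 23.5) = 0.2213
Accumulation ratio R = 1 / (1 − e^(−kτ)) = 1 / (1 − 0.2213) = 1.284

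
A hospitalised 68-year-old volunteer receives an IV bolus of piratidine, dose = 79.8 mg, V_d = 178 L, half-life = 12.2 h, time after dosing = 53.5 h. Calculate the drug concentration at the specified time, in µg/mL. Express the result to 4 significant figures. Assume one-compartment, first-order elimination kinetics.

C₀ = Dose / Vd = 79.80 / 178 = 0.4483 mg/L
k = ln2 / t½ = 0.693147 / 12.2 = 0.05682 h⁻¹
C = C₀ · e^(−k·t) = 0.4483 × e^(−0.05682 × 53.5)
  = 0.4483 × 0.04784 = 0.02145 mg/L
(0.02145 mg/L = 0.02145 µg/mL)

0.02145 µg/mL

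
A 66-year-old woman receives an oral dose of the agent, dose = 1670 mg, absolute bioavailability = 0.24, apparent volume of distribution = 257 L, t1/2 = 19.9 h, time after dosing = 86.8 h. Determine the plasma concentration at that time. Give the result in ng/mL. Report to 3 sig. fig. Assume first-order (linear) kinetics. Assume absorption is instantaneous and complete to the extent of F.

Amount reaching circulation = F × Dose = 0.24 × 1670 = 400.8 mg
C₀ = F·Dose / Vd = 400.8 / 257 = 1.560 mg/L
k = ln2 / t½ = 0.693147 / 19.9 = 0.03483 h⁻¹
C = C₀ · e^(−k·t) = 1.560 × e^(−0.03483 × 86.8)
  = 1.560 × 0.04864 = 0.07588 mg/L
Convert: 0.07588 mg/L × 1000 = 75.88 ng/mL

75.9 ng/mL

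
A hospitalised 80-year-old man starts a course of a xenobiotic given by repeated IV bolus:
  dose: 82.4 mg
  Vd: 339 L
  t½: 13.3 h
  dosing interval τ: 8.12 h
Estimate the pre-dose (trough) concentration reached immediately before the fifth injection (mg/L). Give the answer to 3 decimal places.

C₀ per dose = Dose / Vd = 82.4 / 339 = 0.2431 mg/L
k = ln2 / t½ = 0.693147 / 13.3 = 0.05212 h⁻¹
Fraction remaining after one interval: r = e^(−kτ) = e^(−0.05212 × 8.12) = 0.6549
Before dose 5, 4 doses have been given (aged 1τ, 2τ, 3τ, 4τ).
C_trough = C₀ × (r + r² + … + r^4) = C₀ × r(1−r^4)/(1−r)
        = 0.2431 × 0.6549 × (1 − 0.1840) / (1 − 0.6549) = 0.3764 mg/L

0.376 mg/L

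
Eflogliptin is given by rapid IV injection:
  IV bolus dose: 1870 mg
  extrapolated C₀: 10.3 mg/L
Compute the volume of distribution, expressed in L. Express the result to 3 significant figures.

182 L

Vd = Dose / C₀ = 1870 / 10.3 = 181.6 L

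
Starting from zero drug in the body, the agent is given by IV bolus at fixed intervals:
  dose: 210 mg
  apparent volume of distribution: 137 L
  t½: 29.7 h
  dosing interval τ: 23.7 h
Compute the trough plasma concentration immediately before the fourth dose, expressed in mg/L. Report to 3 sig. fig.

C₀ per dose = Dose / Vd = 210 / 137 = 1.533 mg/L
k = ln2 / t½ = 0.693147 / 29.7 = 0.02334 h⁻¹
Fraction remaining after one interval: r = e^(−kτ) = e^(−0.02334 × 23.7) = 0.5751
Before dose 4, 3 doses have been given (aged 1τ, 2τ, 3τ).
C_trough = C₀ × (r + r² + … + r^3) = C₀ × r(1−r^3)/(1−r)
        = 1.533 × 0.5751 × (1 − 0.1902) / (1 − 0.5751) = 1.680 mg/L

1.68 mg/L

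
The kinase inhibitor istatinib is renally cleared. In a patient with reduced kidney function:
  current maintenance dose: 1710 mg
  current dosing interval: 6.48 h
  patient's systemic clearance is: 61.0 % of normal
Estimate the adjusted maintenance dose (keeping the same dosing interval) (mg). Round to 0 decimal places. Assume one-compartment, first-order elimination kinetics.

1043 mg

To keep the same average steady-state level, dosing rate must scale with clearance.
CL ratio = 61.0 / 100 = 0.6100
New dose (same interval) = 1710 × 0.6100 = 1043 mg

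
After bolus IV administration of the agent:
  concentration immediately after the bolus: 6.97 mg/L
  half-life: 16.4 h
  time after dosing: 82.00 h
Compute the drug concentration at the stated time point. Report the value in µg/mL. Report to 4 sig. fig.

0.2178 µg/mL

k = ln2 / t½ = 0.693147 / 16.4 = 0.04227 h⁻¹
t / t½ = 82.00 / 16.4 = 5 half-lives
C = C₀ × (1/2)^5 = 6.970 × 0.03125 = 0.2178 mg/L
(0.2178 mg/L = 0.2178 µg/mL)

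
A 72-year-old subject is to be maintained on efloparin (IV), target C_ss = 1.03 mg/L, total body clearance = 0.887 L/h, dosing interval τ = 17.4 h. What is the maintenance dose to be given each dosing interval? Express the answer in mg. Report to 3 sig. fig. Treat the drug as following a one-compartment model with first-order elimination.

15.9 mg

At steady state, Dose/τ = Css × CL.
Dose = Css × CL × τ = 1.03 × 0.8870 × 17.4 = 15.90 mg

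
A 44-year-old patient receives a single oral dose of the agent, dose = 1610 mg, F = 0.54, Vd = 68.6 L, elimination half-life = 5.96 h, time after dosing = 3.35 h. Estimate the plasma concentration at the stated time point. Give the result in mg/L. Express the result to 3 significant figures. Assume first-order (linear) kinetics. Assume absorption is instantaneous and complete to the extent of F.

8.58 mg/L

Amount reaching circulation = F × Dose = 0.54 × 1610 = 869.4 mg
C₀ = F·Dose / Vd = 869.4 / 68.6 = 12.67 mg/L
k = ln2 / t½ = 0.693147 / 5.96 = 0.1163 h⁻¹
C = C₀ · e^(−k·t) = 12.67 × e^(−0.1163 × 3.35)
  = 12.67 × 0.6773 = 8.581 mg/L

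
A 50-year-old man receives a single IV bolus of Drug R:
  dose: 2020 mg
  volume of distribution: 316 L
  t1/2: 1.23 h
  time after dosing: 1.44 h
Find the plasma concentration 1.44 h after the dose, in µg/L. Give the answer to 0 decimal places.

C₀ = Dose / Vd = 2020 / 316 = 6.392 mg/L
k = ln2 / t½ = 0.693147 / 1.23 = 0.5635 h⁻¹
C = C₀ · e^(−k·t) = 6.392 × e^(−0.5635 × 1.44)
  = 6.392 × 0.4442 = 2.839 mg/L
Convert: 2.839 mg/L × 1000 = 2839 µg/L

2839 µg/L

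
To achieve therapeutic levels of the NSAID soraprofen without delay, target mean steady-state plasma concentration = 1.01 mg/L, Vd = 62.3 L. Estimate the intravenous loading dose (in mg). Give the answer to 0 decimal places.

63 mg

LD = Css × Vd = 1.01 × 62.3 = 62.92 mg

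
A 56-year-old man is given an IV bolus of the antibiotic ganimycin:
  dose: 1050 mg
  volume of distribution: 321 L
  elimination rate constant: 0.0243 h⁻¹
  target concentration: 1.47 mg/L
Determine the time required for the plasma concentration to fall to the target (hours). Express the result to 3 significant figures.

32.9 h

C₀ = Dose / Vd = 1050 / 321 = 3.271 mg/L
t = ln(C₀ / C) / k = ln(3.271 / 1.47) / 0.02430
  = ln(2.225) / 0.02430 = 0.7998 / 0.02430 = 32.91 h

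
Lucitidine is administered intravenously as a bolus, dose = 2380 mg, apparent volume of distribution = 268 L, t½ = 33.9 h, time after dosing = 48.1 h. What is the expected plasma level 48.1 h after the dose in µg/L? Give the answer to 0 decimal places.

C₀ = Dose / Vd = 2380 / 268 = 8.881 mg/L
k = ln2 / t½ = 0.693147 / 33.9 = 0.02045 h⁻¹
C = C₀ · e^(−k·t) = 8.881 × e^(−0.02045 × 48.1)
  = 8.881 × 0.3739 = 3.321 mg/L
Convert: 3.321 mg/L × 1000 = 3321 µg/L

3321 µg/L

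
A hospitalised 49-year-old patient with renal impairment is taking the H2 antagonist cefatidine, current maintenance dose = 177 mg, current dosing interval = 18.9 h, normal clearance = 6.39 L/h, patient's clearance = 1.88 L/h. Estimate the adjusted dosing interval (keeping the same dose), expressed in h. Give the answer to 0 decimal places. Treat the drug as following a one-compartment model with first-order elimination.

To keep the same average steady-state level, dosing rate must scale with clearance.
CL ratio = 1.88 / 6.39 = 0.2942
New interval (same dose) = 18.9 / 0.2942 = 64.24 h

64 h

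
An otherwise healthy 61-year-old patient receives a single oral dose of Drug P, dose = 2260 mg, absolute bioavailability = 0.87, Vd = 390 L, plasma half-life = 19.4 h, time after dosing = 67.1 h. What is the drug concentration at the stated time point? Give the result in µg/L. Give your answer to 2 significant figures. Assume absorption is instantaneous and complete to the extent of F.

Amount reaching circulation = F × Dose = 0.87 × 2260 = 1966 mg
C₀ = F·Dose / Vd = 1966 / 390 = 5.041 mg/L
k = ln2 / t½ = 0.693147 / 19.4 = 0.03573 h⁻¹
C = C₀ · e^(−k·t) = 5.041 × e^(−0.03573 × 67.1)
  = 5.041 × 0.09095 = 0.4585 mg/L
Convert: 0.4585 mg/L × 1000 = 458.5 µg/L

460 µg/L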